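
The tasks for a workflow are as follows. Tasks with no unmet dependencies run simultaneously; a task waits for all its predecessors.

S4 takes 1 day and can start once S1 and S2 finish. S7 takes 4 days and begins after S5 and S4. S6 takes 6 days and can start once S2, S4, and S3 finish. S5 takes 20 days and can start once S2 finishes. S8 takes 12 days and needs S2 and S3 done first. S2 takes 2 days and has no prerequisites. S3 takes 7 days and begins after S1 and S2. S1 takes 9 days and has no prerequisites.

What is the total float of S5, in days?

The longest chain is S1→S3→S8 = 9+7+12 = 28; overall finish 28 days.
S5 finishes as early as 22 and must finish by 24.
So S5 can slip 24 − 22 = 2 days.

2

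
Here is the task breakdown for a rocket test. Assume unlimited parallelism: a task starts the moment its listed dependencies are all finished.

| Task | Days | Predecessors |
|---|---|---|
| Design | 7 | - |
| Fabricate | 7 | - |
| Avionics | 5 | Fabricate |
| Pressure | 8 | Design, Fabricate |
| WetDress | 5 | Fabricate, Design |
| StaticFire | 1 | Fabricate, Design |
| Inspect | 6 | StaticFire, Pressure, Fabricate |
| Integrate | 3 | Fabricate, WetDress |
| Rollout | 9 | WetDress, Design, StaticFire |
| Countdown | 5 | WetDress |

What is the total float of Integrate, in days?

6

The longest chain is Design→Pressure→Inspect = 7+8+6 = 21; overall finish 21 days.
Integrate finishes as early as 15 and must finish by 21.
Slack of Integrate = 18 − 12 = 6 days.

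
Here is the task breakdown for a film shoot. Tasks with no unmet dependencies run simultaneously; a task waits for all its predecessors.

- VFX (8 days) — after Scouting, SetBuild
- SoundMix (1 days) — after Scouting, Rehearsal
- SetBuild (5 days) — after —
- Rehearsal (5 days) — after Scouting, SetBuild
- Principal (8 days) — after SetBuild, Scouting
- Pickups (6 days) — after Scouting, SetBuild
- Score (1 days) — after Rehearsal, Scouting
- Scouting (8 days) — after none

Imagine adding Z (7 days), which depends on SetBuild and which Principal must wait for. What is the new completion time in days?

Originally the project takes 16 days.
With Z inserted, Principal now waits for max(SetBuild, Scouting, Z).
New critical path: SetBuild→Z→Principal = 5+7+8 = 20 ⇒ 20 days.

20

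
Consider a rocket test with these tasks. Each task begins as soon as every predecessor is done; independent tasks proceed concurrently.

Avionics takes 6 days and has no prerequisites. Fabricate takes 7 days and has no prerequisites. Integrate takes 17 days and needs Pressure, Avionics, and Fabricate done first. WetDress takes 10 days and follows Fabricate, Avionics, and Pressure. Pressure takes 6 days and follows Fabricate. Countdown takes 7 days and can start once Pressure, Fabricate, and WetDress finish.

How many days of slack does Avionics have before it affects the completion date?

7

Fabricate→Pressure→WetDress→Countdown = 7+6+10+7 = 30 sets the makespan at 30 days.
Avionics finishes as early as 6 and must finish by 13.
So Avionics can slip 13 − 6 = 7 days.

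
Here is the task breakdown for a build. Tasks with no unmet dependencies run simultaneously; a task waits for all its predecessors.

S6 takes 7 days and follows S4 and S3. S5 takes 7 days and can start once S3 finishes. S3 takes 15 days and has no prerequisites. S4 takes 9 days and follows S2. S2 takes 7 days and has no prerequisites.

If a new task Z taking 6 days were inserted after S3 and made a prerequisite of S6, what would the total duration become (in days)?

Originally the plan takes 23 days.
With Z inserted, S6 now waits for max(S4, S3, Z).
New critical path: S3→Z→S6 = 15+6+7 = 28 ⇒ 28 days.

28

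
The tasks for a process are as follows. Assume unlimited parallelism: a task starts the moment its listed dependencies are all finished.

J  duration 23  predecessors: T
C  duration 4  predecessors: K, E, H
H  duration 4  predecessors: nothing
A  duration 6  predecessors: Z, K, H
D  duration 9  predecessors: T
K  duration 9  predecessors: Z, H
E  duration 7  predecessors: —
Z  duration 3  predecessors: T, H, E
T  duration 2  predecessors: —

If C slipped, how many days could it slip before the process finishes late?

The longest chain is T→J = 2+23 = 25; overall finish 25 days.
Longest path through C: 23 days (earliest finish 23, latest finish 25).
Slack of C = 21 − 19 = 2 days.

2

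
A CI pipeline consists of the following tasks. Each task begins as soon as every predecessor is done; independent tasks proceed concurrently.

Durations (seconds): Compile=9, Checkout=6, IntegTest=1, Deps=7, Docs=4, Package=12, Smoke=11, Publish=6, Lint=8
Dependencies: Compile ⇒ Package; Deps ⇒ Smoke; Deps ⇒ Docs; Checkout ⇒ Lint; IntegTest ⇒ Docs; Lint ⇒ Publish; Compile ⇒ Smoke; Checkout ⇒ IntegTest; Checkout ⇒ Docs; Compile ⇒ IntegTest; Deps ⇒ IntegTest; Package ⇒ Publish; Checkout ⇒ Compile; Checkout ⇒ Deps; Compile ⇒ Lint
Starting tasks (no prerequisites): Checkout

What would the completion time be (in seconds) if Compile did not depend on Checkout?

27

With the dependency in place, Checkout→Compile→Package→Publish = 6+9+12+6 = 33 sets the finish at 33 seconds.
Without Checkout→Compile, Compile's earliest start moves from 6 to 0.
The longest chain is now Compile→Package→Publish = 9+12+6 = 27, so the job takes 27 seconds.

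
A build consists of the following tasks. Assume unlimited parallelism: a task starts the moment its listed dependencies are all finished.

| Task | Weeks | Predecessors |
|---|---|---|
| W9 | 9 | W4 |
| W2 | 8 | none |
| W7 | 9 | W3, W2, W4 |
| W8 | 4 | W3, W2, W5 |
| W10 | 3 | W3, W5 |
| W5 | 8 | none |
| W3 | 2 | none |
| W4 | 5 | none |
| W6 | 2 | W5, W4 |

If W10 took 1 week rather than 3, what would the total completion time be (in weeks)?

17

Critical path before the change: W2→W7 = 8+9 = 17 giving 17 weeks.
W10 has 6 weeks of float (longest path through it is 11).
That remains the longest chain; total 17 weeks.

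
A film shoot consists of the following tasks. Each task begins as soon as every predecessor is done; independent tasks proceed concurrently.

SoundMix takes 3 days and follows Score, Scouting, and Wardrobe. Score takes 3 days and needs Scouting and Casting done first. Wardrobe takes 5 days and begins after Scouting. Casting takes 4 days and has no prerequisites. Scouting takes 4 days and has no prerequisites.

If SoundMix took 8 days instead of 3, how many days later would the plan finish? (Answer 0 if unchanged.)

5

Critical path before the change: Scouting→Wardrobe→SoundMix = 4+5+3 = 12 giving 12 days.
SoundMix lies on that path, so at 8 days the path becomes 17 days.
That remains the longest chain; total 17 days.
Change in finish: 17 − 12 = +5 days.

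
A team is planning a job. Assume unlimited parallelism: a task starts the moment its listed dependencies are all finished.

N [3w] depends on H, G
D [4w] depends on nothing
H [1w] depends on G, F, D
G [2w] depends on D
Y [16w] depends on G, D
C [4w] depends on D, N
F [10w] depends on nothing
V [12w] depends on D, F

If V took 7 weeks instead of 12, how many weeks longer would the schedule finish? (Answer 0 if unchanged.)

Actual critical path: F→V = 10+12 = 22 ⇒ 22 weeks.
V is on the critical path; changing it to 7 makes that path 17 weeks.
New critical path: D→G→Y = 4+2+16 = 22 ⇒ 22 weeks.
Change in finish: 22 − 22 = +0 weeks.

0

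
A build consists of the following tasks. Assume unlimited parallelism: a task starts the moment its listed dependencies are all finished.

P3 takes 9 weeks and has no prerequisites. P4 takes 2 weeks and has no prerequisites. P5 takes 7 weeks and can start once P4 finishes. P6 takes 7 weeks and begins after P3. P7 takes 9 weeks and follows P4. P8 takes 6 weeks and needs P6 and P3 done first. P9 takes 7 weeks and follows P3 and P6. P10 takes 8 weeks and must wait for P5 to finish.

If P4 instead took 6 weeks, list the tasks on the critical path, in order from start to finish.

P3, P6, P9

The binding path is P3→P6→P9 = 9+7+7 = 23; finish at 23 weeks.
The longest path through P4 is only 17 weeks, so P4 has float 6.
That remains the longest chain; total 23 weeks.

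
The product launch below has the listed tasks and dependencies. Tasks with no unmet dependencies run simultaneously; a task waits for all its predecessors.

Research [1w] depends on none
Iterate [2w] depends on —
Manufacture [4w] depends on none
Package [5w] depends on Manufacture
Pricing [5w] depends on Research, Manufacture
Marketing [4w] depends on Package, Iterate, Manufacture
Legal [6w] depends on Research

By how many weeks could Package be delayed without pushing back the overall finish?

The longest chain is Manufacture→Package→Marketing = 4+5+4 = 13; overall finish 13 weeks.
Package finishes as early as 9 and must finish by 9.
So Package can slip 9 − 9 = 0 weeks.

0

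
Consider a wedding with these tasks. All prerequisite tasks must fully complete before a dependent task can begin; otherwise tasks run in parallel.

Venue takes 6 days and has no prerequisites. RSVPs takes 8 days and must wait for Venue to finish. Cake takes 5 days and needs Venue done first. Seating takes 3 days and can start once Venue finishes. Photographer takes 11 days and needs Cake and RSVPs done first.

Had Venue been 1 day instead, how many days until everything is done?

Critical path before the change: Venue→RSVPs→Photographer = 6+8+11 = 25 giving 25 days.
Venue is on the critical path; changing it to 1 makes that path 20 days.
The critical path is still Venue→RSVPs→Photographer; finish is now 20 days.

20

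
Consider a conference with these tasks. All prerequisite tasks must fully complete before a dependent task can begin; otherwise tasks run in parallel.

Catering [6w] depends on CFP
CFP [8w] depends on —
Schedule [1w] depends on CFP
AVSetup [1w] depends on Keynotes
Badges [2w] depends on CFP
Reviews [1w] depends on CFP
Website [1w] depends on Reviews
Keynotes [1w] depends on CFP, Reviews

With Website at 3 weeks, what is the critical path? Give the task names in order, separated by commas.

Critical path before the change: CFP→Catering = 8+6 = 14 giving 14 weeks.
Website has 4 weeks of float (longest path through it is 10).
No other chain overtakes it, so the finish is 14 weeks.

CFP, Catering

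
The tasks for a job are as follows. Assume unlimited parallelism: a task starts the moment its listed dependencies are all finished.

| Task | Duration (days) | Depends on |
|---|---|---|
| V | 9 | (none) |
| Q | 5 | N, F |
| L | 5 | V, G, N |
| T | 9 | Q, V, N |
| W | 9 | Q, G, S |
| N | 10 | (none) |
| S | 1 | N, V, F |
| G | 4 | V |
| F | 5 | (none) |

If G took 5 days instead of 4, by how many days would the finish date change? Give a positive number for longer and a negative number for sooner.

Actual critical path: N→Q→T = 10+5+9 = 24 ⇒ 24 days.
G is off the critical path — its longest chain is 22 days, giving 2 of slack.
The critical path is still N→Q→T; finish is now 24 days.
Change in finish: 24 − 24 = +0 days.

0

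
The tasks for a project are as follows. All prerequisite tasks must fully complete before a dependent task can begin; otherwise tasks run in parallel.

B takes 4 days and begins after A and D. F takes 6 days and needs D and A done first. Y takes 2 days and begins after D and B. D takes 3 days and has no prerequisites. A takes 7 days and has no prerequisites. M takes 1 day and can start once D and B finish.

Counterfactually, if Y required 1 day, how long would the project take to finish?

13

Actual critical path: A→B→Y = 7+4+2 = 13 ⇒ 13 days.
Y lies on that path, so at 1 day the path becomes 12 days.
Now A→F = 7+6 = 13 is longest, so the finish becomes 13 days.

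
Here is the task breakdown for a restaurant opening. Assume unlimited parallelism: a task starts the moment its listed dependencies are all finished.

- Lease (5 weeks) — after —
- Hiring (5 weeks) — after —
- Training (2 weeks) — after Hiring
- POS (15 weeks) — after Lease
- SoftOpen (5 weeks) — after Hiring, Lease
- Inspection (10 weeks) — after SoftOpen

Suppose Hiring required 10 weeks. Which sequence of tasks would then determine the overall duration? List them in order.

Hiring, SoftOpen, Inspection

Actual critical path: Hiring→SoftOpen→Inspection = 5+5+10 = 20 ⇒ 20 weeks.
Hiring lies on that path, so at 10 weeks the path becomes 25 weeks.
No other chain overtakes it, so the finish is 25 weeks.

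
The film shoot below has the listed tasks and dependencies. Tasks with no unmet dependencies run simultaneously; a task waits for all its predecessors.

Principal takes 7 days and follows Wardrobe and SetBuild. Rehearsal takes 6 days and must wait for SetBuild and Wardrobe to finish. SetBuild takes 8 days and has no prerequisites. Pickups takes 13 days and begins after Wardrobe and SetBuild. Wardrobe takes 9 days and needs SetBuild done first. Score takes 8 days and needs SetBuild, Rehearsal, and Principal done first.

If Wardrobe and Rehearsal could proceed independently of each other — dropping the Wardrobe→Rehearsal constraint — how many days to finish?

Original critical path: SetBuild→Wardrobe→Principal→Score = 8+9+7+8 = 32 ⇒ 32 days.
Without Wardrobe→Rehearsal, Rehearsal's earliest start moves from 17 to 8.
After: SetBuild→Wardrobe→Principal→Score = 8+9+7+8 = 32 → 32 days.

32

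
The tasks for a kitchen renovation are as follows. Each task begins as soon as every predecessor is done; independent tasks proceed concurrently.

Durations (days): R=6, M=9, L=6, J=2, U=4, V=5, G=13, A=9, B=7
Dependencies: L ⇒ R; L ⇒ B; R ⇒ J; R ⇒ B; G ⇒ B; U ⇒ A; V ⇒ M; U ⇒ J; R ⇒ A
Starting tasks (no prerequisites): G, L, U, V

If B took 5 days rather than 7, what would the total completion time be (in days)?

Actual critical path: L→R→A = 6+6+9 = 21 ⇒ 21 days.
B has 1 day of float (longest path through it is 20).
That remains the longest chain; total 21 days.

21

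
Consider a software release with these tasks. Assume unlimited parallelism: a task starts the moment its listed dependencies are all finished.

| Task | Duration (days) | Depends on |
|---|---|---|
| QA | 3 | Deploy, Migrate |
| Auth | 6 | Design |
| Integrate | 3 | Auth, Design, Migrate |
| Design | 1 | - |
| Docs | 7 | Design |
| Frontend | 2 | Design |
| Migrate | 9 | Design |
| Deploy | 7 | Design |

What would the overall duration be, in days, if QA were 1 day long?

13

Actual critical path: Design→Migrate→QA = 1+9+3 = 13 ⇒ 13 days.
Since QA is critical, the -2 change carries straight to that chain (now 11 days).
The binding chain switches to Design→Migrate→Integrate = 1+9+3 = 13; finish 13 days.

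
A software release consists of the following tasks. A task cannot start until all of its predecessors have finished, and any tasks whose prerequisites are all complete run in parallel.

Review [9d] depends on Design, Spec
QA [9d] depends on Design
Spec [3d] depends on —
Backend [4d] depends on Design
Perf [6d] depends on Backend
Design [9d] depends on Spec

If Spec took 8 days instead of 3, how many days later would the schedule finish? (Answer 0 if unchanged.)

The binding path is Spec→Design→Backend→Perf = 3+9+4+6 = 22; finish at 22 days.
Since Spec is critical, the +5 change carries straight to that chain (now 27 days).
No other chain overtakes it, so the finish is 27 days.
Change in finish: 27 − 22 = +5 days.

5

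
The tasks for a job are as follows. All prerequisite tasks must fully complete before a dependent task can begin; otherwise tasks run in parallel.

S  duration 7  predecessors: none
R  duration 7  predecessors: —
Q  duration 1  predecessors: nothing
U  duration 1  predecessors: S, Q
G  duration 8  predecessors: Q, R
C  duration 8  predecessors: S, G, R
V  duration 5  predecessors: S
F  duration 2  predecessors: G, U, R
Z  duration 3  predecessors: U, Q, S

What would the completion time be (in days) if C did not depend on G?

17

With the dependency in place, R→G→C = 7+8+8 = 23 sets the finish at 23 days.
Without G→C, C's earliest start moves from 15 to 7.
After: R→G→F = 7+8+2 = 17 → 17 days.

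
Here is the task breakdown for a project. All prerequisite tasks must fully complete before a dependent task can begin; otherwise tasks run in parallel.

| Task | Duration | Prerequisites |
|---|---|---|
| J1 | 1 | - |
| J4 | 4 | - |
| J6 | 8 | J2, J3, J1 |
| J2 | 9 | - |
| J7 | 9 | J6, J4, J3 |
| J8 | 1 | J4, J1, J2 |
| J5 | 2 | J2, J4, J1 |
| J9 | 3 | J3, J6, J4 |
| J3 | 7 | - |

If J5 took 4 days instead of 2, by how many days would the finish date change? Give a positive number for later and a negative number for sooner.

Critical path before the change: J2→J6→J7 = 9+8+9 = 26 giving 26 days.
The longest path through J5 is only 11 days, so J5 has float 15.
That remains the longest chain; total 26 days.
Change in finish: 26 − 26 = +0 days.

0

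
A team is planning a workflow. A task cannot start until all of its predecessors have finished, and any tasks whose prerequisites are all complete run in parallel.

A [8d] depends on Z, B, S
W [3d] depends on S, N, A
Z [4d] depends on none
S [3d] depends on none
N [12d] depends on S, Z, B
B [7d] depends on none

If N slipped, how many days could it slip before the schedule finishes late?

B→N→W = 7+12+3 = 22 sets the makespan at 22 days.
Longest path through N: 22 days (earliest finish 19, latest finish 19).
Float = 22 − 22 = 0.

0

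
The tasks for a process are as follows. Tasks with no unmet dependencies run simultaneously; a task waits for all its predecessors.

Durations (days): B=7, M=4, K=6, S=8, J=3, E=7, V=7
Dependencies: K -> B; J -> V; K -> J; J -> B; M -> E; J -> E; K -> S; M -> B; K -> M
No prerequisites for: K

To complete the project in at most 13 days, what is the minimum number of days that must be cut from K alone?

4

Current finish: 17 days; target: 13.
K is on every critical path, so each day cut from K cuts the finish by one (this holds down to a finish of 12).
Need 17 − 13 = 4 days off K → K becomes 2 days, finish becomes 13.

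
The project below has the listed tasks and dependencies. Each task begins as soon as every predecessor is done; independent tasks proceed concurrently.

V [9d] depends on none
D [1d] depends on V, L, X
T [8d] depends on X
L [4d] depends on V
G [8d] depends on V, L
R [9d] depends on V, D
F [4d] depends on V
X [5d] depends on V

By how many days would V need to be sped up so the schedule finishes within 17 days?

7

Current finish: 24 days; target: 17.
V is on every critical path, so each day cut from V cuts the finish by one (this holds down to a finish of 16).
Need 24 − 17 = 7 days off V → V becomes 2 days, finish becomes 17.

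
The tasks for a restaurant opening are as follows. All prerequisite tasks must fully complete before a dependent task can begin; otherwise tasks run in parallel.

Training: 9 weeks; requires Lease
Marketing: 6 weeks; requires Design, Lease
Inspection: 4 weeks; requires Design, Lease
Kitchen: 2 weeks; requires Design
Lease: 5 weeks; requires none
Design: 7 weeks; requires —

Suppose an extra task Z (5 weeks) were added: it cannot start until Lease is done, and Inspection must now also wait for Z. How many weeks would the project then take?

14

Originally the project takes 14 weeks.
With Z inserted, Inspection now waits for max(Design, Lease, Z).
New critical path: Lease→Z→Inspection = 5+5+4 = 14 ⇒ 14 weeks.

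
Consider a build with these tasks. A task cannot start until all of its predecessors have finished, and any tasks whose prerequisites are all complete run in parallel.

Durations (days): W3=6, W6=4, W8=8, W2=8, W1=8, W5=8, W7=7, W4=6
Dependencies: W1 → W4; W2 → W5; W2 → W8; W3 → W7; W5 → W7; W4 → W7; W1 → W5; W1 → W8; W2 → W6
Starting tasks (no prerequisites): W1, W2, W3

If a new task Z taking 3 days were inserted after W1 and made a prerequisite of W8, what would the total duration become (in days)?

Originally the schedule takes 23 days.
With Z inserted, W8 now waits for max(W2, W1, Z).
New critical path: W1→W5→W7 = 8+8+7 = 23 ⇒ 23 days.

23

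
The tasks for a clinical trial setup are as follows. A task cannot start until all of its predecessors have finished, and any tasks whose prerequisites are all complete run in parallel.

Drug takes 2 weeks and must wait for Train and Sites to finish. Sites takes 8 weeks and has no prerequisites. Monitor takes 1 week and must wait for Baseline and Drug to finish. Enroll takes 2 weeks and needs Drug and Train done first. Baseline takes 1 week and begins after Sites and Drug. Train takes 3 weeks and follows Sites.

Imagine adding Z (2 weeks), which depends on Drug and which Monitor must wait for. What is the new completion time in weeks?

16

Originally the project takes 15 weeks.
With Z inserted, Monitor now waits for max(Baseline, Drug, Z).
New critical path: Sites→Train→Drug→Z→Monitor = 8+3+2+2+1 = 16 ⇒ 16 weeks.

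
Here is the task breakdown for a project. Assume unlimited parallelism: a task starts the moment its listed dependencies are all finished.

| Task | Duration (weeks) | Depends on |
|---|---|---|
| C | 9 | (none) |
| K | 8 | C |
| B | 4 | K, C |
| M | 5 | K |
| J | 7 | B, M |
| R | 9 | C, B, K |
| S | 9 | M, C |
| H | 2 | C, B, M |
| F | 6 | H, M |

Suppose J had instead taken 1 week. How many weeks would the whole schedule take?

Baseline: C→K→M→S = 9+8+5+9 = 31 → 31 weeks.
J has 2 weeks of float (longest path through it is 29).
That remains the longest chain; total 31 weeks.

31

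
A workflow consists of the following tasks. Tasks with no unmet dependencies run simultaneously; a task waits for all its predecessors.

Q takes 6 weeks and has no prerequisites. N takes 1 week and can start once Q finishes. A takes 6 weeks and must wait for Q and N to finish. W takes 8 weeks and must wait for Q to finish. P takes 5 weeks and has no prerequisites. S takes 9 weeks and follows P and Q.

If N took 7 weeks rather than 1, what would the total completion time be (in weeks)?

As given, the longest chain is Q→S = 6+9 = 15, so the finish is 15 weeks.
The longest path through N is only 13 weeks, so N has float 2.
Now Q→N→A = 6+7+6 = 19 is longest, so the finish becomes 19 weeks.

19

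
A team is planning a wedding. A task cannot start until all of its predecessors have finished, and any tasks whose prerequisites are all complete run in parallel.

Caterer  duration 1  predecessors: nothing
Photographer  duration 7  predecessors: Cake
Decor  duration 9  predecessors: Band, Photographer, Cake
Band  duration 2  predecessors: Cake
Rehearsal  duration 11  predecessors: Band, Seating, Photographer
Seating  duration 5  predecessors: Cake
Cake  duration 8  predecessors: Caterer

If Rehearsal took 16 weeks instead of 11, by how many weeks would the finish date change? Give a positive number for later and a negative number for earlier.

5

Actual critical path: Caterer→Cake→Photographer→Rehearsal = 1+8+7+11 = 27 ⇒ 27 weeks.
Since Rehearsal is critical, the +5 change carries straight to that chain (now 32 weeks).
That remains the longest chain; total 32 weeks.
Change in finish: 32 − 27 = +5 weeks.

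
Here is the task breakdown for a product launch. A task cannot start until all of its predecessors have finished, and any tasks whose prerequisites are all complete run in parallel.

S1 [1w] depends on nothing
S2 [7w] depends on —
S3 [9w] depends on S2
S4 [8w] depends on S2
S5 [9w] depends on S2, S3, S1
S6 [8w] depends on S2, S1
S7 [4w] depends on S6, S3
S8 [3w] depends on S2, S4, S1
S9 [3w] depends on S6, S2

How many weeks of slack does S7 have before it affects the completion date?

5

The longest chain is S2→S3→S5 = 7+9+9 = 25; overall finish 25 weeks.
Longest path through S7: 20 weeks (earliest finish 20, latest finish 25).
Float = 25 − 20 = 5.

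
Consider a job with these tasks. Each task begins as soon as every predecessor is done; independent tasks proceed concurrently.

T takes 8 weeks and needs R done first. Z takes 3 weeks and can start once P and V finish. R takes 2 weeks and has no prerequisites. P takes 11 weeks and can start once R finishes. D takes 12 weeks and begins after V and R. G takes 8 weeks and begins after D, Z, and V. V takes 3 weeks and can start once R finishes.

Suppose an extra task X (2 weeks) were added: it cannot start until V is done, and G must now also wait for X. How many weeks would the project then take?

Originally the project takes 25 weeks.
With X inserted, G now waits for max(D, Z, V, X).
New critical path: R→V→D→G = 2+3+12+8 = 25 ⇒ 25 weeks.

25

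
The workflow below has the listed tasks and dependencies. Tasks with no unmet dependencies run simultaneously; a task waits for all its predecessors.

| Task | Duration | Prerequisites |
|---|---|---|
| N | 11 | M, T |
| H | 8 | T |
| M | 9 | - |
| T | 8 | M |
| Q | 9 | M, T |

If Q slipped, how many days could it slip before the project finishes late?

The longest chain is M→T→N = 9+8+11 = 28; overall finish 28 days.
The longest chain containing Q totals 26 days.
Slack of Q = 19 − 17 = 2 days.

2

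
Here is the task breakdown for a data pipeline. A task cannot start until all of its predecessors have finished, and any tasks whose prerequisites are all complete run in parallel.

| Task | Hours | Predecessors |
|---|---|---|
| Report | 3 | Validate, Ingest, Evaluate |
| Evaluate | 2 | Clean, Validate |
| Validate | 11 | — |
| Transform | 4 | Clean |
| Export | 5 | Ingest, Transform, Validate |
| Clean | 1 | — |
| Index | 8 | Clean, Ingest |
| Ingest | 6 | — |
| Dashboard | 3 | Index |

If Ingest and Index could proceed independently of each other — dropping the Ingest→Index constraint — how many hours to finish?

16

With the dependency in place, Ingest→Index→Dashboard = 6+8+3 = 17 sets the finish at 17 hours.
Without Ingest→Index, Index's earliest start moves from 6 to 1.
The longest chain is now Validate→Evaluate→Report = 11+2+3 = 16, so the data pipeline takes 16 hours.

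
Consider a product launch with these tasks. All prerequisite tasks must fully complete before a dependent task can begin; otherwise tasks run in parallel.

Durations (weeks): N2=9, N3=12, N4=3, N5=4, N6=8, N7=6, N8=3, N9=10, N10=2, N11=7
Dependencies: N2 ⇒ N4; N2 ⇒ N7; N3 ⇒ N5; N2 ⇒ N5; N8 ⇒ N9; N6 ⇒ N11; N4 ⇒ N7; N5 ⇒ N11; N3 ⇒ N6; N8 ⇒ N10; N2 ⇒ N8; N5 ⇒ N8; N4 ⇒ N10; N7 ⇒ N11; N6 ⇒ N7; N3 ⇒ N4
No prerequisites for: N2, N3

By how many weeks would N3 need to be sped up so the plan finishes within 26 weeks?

7

Current finish: 33 weeks; target: 26.
N3 is on every critical path, so each week cut from N3 cuts the finish by one (this holds down to a finish of 26).
Need 33 − 26 = 7 weeks off N3 → N3 becomes 5 weeks, finish becomes 26.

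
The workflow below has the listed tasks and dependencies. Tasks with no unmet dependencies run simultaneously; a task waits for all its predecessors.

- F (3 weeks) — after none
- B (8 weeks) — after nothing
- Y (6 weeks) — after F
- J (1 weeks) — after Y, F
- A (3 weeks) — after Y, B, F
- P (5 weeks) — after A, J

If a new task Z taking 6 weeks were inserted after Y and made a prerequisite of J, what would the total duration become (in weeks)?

Originally the schedule takes 17 weeks.
With Z inserted, J now waits for max(Y, F, Z).
New critical path: F→Y→Z→J→P = 3+6+6+1+5 = 21 ⇒ 21 weeks.

21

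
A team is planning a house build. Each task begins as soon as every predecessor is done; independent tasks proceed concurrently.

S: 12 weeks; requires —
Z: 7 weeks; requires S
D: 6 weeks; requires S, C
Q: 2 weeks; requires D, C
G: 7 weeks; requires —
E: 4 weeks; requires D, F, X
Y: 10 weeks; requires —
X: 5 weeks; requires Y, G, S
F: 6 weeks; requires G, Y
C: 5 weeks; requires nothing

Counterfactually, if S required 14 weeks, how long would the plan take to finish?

Actual critical path: S→D→E = 12+6+4 = 22 ⇒ 22 weeks.
S lies on that path, so at 14 weeks the path becomes 24 weeks.
No other chain overtakes it, so the finish is 24 weeks.

24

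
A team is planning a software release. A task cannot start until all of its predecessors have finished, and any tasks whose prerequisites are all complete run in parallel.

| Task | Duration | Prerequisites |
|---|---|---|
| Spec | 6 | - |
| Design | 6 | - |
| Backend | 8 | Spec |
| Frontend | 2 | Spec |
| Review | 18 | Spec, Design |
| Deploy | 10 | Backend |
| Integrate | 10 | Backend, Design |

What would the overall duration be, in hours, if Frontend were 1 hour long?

24

The binding path is Spec→Backend→Deploy = 6+8+10 = 24; finish at 24 hours.
Frontend is off the critical path — its longest chain is 8 hours, giving 16 of slack.
That remains the longest chain; total 24 hours.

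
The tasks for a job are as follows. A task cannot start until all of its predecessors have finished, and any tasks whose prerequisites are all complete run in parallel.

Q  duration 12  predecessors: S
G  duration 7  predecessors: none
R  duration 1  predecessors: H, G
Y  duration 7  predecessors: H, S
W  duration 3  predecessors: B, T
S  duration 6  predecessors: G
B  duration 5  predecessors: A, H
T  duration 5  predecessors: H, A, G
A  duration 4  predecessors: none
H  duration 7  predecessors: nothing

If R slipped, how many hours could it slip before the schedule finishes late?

17

The longest chain is G→S→Q = 7+6+12 = 25; overall finish 25 hours.
R finishes as early as 8 and must finish by 25.
Float = 25 − 8 = 17.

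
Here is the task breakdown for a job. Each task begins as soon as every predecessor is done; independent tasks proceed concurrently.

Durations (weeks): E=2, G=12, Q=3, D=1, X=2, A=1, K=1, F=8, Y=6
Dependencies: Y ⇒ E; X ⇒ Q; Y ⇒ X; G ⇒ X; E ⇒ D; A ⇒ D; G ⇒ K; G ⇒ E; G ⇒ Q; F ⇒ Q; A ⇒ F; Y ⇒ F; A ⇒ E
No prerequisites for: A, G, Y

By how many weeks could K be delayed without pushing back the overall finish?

The longest chain is G→X→Q = 12+2+3 = 17; overall finish 17 weeks.
Longest path through K: 13 weeks (earliest finish 13, latest finish 17).
Slack of K = 16 − 12 = 4 weeks.

4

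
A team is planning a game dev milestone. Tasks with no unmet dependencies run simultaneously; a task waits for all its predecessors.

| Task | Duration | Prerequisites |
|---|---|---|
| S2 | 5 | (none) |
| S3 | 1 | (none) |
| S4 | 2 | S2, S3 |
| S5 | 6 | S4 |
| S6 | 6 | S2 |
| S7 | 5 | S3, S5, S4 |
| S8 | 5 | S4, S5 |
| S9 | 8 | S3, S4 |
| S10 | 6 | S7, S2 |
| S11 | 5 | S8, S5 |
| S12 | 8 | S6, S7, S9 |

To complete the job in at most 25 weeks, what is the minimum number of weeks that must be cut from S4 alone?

1

Current finish: 26 weeks; target: 25.
S4 is on every critical path, so each week cut from S4 cuts the finish by one (this holds down to a finish of 25).
Need 26 − 25 = 1 week off S4 → S4 becomes 1 week, finish becomes 25.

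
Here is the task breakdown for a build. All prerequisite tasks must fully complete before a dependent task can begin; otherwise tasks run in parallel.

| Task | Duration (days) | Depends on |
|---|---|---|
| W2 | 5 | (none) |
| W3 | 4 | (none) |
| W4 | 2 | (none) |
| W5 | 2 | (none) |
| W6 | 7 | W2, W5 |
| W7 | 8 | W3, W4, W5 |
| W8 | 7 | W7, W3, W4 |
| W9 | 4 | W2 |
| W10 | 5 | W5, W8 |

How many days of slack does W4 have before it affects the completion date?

2

The longest chain is W3→W7→W8→W10 = 4+8+7+5 = 24; overall finish 24 days.
W4 finishes as early as 2 and must finish by 4.
Float = 24 − 22 = 2.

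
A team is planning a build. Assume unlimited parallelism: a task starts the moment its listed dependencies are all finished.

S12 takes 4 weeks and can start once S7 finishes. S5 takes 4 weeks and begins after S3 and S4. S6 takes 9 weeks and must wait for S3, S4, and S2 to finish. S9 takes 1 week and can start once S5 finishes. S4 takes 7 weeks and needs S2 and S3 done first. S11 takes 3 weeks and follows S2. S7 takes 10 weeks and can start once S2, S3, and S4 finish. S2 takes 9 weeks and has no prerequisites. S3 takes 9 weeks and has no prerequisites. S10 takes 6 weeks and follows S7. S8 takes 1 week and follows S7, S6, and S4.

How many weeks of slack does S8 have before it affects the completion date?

The longest chain is S2→S4→S7→S10 = 9+7+10+6 = 32; overall finish 32 weeks.
Longest path through S8: 27 weeks (earliest finish 27, latest finish 32).
Slack of S8 = 31 − 26 = 5 weeks.

5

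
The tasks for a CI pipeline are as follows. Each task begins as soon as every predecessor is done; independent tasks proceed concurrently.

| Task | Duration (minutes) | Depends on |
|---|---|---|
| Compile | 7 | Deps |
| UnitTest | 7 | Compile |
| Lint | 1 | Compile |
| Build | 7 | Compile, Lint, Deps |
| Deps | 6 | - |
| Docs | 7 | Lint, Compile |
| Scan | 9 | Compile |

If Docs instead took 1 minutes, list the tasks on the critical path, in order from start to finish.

Baseline: Deps→Compile→Scan = 6+7+9 = 22 → 22 minutes.
Docs is off the critical path — its longest chain is 21 minutes, giving 1 of slack.
The critical path is still Deps→Compile→Scan; finish is now 22 minutes.

Deps, Compile, Scan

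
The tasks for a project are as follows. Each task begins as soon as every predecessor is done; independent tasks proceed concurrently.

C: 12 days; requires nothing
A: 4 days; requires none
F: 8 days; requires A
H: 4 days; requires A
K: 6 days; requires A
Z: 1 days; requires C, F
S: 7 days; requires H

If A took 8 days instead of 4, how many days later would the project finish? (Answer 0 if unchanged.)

4

Actual critical path: A→H→S = 4+4+7 = 15 ⇒ 15 days.
A lies on that path, so at 8 days the path becomes 19 days.
That remains the longest chain; total 19 days.
Change in finish: 19 − 15 = +4 days.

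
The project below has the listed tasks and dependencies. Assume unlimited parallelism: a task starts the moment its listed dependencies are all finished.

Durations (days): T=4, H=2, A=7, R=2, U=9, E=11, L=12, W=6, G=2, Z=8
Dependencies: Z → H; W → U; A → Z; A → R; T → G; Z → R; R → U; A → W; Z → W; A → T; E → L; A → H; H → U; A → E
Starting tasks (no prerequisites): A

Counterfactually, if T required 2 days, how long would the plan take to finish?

Critical path before the change: A→Z→W→U = 7+8+6+9 = 30 giving 30 days.
T is off the critical path — its longest chain is 13 days, giving 17 of slack.
That remains the longest chain; total 30 days.

30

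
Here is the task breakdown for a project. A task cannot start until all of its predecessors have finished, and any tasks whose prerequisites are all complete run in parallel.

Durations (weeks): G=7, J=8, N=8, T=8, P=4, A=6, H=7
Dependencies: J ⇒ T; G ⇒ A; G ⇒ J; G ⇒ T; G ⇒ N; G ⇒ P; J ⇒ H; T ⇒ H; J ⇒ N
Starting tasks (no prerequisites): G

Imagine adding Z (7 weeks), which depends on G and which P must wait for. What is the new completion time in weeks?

30

Originally the job takes 30 weeks.
With Z inserted, P now waits for max(G, Z).
New critical path: G→J→T→H = 7+8+8+7 = 30 ⇒ 30 weeks.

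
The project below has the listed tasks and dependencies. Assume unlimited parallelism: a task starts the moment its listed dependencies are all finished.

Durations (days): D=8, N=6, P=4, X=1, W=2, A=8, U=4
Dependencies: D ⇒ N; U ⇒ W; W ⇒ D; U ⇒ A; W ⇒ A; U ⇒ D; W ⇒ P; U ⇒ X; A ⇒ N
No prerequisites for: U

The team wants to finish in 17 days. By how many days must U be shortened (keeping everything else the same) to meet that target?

3

Current finish: 20 days; target: 17.
U is on every critical path, so each day cut from U cuts the finish by one (this holds down to a finish of 17).
Need 20 − 17 = 3 days off U → U becomes 1 day, finish becomes 17.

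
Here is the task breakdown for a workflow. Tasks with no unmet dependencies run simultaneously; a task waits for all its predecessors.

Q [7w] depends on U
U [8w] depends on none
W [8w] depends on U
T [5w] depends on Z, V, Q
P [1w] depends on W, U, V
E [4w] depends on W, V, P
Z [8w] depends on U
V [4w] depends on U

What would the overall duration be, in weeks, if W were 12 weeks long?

25

Actual critical path: U→W→P→E = 8+8+1+4 = 21 ⇒ 21 weeks.
Since W is critical, the +4 change carries straight to that chain (now 25 weeks).
The critical path is still U→W→P→E; finish is now 25 weeks.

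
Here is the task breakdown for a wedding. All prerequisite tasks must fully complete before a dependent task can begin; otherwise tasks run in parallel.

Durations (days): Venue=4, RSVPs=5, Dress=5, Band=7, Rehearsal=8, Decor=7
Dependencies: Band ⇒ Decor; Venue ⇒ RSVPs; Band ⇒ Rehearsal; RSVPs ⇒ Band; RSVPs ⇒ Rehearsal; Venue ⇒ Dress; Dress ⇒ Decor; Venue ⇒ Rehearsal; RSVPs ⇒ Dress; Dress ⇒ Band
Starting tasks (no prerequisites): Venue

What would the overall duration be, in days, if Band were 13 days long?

35

Critical path before the change: Venue→RSVPs→Dress→Band→Rehearsal = 4+5+5+7+8 = 29 giving 29 days.
Band lies on that path, so at 13 days the path becomes 35 days.
The critical path is still Venue→RSVPs→Dress→Band→Rehearsal; finish is now 35 days.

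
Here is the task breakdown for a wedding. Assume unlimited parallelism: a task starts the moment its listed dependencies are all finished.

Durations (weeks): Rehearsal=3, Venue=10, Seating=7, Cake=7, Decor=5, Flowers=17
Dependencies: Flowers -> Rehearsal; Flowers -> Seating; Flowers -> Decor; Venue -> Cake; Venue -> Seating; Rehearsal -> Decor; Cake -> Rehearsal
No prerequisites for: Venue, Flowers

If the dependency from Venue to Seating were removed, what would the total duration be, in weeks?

25

Original critical path: Venue→Cake→Rehearsal→Decor = 10+7+3+5 = 25 ⇒ 25 weeks.
Dropping Venue→Seating doesn't change Seating's earliest start (17); another predecessor still binds.
After: Venue→Cake→Rehearsal→Decor = 10+7+3+5 = 25 → 25 weeks.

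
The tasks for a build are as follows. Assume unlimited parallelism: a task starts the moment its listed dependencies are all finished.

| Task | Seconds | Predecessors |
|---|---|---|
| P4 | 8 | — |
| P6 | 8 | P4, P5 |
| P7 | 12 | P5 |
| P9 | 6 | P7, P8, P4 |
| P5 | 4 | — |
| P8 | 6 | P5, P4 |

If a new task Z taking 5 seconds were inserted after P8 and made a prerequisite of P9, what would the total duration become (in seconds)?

Originally the build takes 22 seconds.
With Z inserted, P9 now waits for max(P7, P8, P4, Z).
New critical path: P4→P8→Z→P9 = 8+6+5+6 = 25 ⇒ 25 seconds.

25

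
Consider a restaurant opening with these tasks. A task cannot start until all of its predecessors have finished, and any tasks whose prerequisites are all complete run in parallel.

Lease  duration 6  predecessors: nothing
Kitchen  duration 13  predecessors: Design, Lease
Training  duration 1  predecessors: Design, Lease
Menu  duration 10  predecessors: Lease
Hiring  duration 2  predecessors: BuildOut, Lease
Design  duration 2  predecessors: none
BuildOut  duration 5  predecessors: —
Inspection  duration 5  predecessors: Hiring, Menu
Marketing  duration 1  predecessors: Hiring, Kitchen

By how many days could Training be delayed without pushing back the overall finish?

14

Lease→Menu→Inspection = 6+10+5 = 21 sets the makespan at 21 days.
The longest chain containing Training totals 7 days.
Slack of Training = 20 − 6 = 14 days.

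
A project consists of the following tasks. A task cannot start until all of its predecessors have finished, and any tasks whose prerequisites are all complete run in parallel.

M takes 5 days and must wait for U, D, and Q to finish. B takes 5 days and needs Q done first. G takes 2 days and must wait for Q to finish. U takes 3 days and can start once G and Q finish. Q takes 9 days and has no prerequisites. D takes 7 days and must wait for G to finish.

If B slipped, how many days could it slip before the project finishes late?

9

Critical path: Q→G→D→M = 9+2+7+5 = 23, so the finish is 23 days.
Longest path through B: 14 days (earliest finish 14, latest finish 23).
Float = 23 − 14 = 9.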